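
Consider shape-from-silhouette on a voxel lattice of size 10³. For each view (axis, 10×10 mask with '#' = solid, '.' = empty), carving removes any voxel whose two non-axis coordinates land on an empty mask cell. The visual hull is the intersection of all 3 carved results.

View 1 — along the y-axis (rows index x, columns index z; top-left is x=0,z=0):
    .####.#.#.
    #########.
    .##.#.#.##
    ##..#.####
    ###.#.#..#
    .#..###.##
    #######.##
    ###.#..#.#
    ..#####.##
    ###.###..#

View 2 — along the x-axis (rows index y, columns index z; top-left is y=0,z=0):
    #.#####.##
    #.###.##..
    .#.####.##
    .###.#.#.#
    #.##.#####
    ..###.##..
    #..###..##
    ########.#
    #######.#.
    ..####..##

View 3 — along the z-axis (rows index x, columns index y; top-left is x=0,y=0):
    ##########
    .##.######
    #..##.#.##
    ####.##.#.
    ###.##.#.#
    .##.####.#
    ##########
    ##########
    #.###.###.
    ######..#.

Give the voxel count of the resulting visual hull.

voxel count = 377

full grid |V| = 1000
  1. axis=1 (XZ plane), |mask|=69  ⇒  voxels=690
  2. axis=0 (YZ plane), |mask|=69  ⇒  voxels=472
  3. axis=2 (XY plane), |mask|=79  ⇒  voxels=377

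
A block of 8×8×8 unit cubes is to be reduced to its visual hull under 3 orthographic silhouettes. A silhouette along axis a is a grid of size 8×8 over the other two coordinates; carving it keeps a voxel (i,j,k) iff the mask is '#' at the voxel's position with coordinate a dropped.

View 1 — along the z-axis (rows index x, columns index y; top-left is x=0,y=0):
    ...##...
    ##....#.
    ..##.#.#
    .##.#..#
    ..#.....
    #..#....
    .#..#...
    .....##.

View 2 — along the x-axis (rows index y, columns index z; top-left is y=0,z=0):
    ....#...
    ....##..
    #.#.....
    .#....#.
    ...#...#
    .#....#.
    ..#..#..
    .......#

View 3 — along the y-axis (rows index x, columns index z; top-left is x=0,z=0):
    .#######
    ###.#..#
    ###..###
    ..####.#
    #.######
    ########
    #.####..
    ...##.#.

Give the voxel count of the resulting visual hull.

start: 8×8×8 = 512 voxels
  1. axis=2 (XY plane), |mask|=20  ⇒  voxels=160
  2. axis=0 (YZ plane), |mask|=14  ⇒  voxels=36
  3. axis=1 (XZ plane), |mask|=46  ⇒  voxels=29

remaining voxels: 29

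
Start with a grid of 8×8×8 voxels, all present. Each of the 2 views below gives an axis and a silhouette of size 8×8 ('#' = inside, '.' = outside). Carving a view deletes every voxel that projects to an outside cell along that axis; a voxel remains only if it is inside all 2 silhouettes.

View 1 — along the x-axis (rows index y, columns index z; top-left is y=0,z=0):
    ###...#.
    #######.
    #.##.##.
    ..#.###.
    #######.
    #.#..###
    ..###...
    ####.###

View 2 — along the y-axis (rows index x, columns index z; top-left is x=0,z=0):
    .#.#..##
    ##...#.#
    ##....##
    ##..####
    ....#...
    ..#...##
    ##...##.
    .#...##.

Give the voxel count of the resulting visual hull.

before carving: 512 voxels (8×8×8)
step 1: project along x, AND mask (42/64) → |grid| = 336
step 2: project along y, AND mask (29/64) → |grid| = 145

|visual hull| = 145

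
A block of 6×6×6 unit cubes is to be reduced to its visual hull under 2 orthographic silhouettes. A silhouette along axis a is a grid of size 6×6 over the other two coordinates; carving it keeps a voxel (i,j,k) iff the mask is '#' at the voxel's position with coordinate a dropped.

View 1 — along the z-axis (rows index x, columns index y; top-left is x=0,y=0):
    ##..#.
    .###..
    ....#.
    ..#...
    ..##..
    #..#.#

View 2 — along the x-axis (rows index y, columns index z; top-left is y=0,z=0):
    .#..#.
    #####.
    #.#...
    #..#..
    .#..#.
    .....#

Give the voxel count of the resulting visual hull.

31 voxels

full grid |V| = 216
  1. axis=2 (XY plane), |mask|=13  ⇒  voxels=78
  2. axis=0 (YZ plane), |mask|=14  ⇒  voxels=31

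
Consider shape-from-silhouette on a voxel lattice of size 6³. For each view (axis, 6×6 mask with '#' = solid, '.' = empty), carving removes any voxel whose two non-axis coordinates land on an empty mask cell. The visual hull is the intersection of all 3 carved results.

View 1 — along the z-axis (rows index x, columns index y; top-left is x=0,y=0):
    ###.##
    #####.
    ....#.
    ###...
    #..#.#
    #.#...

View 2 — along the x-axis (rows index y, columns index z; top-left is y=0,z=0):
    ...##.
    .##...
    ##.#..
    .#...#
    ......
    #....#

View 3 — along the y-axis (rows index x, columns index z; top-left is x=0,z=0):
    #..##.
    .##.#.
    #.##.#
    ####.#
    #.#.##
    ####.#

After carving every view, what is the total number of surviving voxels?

24 voxels

before carving: 216 voxels (6×6×6)
  1. axis=2 (XY plane), |mask|=19  ⇒  voxels=114
  2. axis=0 (YZ plane), |mask|=11  ⇒  voxels=36
  3. axis=1 (XZ plane), |mask|=24  ⇒  voxels=24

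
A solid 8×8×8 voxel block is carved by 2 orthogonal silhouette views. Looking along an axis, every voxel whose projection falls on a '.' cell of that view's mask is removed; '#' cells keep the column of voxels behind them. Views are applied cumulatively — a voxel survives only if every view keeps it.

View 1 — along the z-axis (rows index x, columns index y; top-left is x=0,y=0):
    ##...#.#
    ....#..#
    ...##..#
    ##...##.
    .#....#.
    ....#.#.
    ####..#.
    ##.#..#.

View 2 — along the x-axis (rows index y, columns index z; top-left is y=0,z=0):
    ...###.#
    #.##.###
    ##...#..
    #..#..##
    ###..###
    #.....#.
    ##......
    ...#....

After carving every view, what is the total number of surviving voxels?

before carving: 512 voxels (8×8×8)
[1] z-view keeps 26 columns → grid now 208
[2] x-view keeps 28 columns → grid now 96

|visual hull| = 96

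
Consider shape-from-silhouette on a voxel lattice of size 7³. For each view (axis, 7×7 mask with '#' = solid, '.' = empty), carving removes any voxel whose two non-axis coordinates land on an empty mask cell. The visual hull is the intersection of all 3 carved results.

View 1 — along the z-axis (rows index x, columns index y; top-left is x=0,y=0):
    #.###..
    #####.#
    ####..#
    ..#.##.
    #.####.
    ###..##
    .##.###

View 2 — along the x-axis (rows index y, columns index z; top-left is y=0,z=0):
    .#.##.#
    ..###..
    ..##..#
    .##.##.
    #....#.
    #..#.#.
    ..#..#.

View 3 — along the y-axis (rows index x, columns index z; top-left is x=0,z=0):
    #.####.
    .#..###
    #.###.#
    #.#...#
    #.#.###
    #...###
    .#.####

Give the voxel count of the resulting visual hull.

start: 7×7×7 = 343 voxels
  1. axis=2 (XY plane), |mask|=33  ⇒  voxels=231
  2. axis=0 (YZ plane), |mask|=21  ⇒  voxels=99
  3. axis=1 (XZ plane), |mask|=31  ⇒  voxels=61

|visual hull| = 61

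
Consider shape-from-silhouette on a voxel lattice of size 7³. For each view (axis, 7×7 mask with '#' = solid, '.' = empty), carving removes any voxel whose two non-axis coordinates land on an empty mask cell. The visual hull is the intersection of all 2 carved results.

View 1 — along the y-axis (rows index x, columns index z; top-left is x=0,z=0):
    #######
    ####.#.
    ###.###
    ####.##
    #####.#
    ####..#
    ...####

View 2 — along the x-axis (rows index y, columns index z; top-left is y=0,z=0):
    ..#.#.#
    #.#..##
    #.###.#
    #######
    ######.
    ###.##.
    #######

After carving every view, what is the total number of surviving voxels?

full grid |V| = 343
  1. axis=1 (XZ plane), |mask|=39  ⇒  voxels=273
  2. axis=0 (YZ plane), |mask|=37  ⇒  voxels=205

voxel count = 205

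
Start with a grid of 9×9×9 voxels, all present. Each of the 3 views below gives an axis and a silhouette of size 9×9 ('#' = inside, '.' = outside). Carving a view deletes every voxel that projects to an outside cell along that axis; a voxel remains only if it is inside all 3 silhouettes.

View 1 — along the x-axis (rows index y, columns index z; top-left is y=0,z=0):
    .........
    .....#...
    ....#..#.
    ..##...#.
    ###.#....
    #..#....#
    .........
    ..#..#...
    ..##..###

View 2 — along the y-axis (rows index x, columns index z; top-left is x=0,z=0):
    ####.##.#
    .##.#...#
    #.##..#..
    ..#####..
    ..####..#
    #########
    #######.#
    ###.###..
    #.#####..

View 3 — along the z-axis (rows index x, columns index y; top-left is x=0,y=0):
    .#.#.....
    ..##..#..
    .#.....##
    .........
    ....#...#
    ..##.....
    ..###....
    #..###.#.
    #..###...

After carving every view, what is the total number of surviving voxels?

before carving: 729 voxels (9×9×9)
carve view 1 (along x, YZ-mask fill 20/81): 180 voxels remain
carve view 2 (along y, XZ-mask fill 54/81): 122 voxels remain
carve view 3 (along z, XY-mask fill 24/81): 41 voxels remain

|visual hull| = 41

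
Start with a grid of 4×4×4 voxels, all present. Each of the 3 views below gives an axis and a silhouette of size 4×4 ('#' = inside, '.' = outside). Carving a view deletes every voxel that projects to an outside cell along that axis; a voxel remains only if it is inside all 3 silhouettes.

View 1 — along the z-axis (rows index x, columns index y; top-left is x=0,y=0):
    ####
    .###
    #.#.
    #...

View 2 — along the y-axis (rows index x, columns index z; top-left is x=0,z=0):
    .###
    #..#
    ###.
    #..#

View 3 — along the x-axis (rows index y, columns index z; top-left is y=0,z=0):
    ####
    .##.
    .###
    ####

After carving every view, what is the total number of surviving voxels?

|visual hull| = 21

start: 4×4×4 = 64 voxels
  1. axis=2 (XY plane), |mask|=10  ⇒  voxels=40
  2. axis=1 (XZ plane), |mask|=10  ⇒  voxels=26
  3. axis=0 (YZ plane), |mask|=13  ⇒  voxels=21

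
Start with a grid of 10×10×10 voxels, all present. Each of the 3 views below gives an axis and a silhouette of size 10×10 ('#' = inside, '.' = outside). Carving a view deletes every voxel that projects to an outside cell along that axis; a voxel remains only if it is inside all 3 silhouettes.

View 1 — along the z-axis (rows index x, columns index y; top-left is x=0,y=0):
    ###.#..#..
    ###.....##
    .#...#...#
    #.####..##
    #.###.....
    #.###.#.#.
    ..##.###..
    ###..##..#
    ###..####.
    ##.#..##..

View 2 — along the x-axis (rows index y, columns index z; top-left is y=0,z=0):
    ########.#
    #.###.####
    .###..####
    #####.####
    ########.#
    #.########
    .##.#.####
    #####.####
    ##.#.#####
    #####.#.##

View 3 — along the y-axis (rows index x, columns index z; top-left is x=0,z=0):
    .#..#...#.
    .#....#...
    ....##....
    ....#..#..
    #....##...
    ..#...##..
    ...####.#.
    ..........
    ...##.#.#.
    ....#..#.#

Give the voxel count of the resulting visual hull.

voxel count = 119

start: 10×10×10 = 1000 voxels
  1. axis=2 (XY plane), |mask|=53  ⇒  voxels=530
  2. axis=0 (YZ plane), |mask|=83  ⇒  voxels=437
  3. axis=1 (XZ plane), |mask|=27  ⇒  voxels=119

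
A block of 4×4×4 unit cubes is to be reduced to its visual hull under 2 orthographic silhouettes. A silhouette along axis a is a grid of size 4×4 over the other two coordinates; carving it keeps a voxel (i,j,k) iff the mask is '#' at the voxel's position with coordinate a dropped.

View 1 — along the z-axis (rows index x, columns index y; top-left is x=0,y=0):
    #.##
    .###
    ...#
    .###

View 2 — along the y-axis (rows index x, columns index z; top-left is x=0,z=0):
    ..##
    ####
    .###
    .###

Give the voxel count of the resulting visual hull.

initial block: 4^3 = 64
[1] z-view keeps 10 columns → grid now 40
[2] y-view keeps 12 columns → grid now 30

remaining voxels: 30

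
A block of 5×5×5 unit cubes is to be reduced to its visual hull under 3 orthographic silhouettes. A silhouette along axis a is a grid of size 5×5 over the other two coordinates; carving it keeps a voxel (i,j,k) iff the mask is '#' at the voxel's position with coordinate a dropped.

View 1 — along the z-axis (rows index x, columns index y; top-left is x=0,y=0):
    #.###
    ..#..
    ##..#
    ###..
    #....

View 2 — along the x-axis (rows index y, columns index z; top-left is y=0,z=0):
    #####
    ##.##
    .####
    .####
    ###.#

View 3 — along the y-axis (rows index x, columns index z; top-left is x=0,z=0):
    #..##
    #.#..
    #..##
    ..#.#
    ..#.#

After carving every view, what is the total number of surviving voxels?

|visual hull| = 25

before carving: 125 voxels (5×5×5)
[1] z-view keeps 12 columns → grid now 60
[2] x-view keeps 21 columns → grid now 52
[3] y-view keeps 12 columns → grid now 25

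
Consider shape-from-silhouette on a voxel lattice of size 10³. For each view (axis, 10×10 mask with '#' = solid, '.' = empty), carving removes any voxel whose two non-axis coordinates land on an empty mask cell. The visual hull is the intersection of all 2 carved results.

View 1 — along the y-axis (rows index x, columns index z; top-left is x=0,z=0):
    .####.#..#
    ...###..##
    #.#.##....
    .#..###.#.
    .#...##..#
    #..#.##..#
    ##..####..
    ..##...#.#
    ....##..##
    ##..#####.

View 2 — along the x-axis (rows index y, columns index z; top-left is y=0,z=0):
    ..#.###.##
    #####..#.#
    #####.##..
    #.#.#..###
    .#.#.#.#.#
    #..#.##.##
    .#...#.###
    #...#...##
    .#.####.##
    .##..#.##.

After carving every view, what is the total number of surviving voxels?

start: 10×10×10 = 1000 voxels
carve view 1 (along y, XZ-mask fill 50/100): 500 voxels remain
carve view 2 (along x, YZ-mask fill 58/100): 293 voxels remain

remaining voxels: 293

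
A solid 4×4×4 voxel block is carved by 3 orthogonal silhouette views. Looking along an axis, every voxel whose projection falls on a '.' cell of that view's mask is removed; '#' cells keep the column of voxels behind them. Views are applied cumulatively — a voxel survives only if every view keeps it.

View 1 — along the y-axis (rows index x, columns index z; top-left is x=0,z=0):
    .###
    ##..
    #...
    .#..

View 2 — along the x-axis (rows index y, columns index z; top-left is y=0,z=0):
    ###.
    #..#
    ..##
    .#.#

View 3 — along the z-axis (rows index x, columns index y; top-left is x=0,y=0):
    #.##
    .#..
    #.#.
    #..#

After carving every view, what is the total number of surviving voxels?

initial block: 4^3 = 64
  1. axis=1 (XZ plane), |mask|=7  ⇒  voxels=28
  2. axis=0 (YZ plane), |mask|=9  ⇒  voxels=15
  3. axis=2 (XY plane), |mask|=8  ⇒  voxels=10

voxel count = 10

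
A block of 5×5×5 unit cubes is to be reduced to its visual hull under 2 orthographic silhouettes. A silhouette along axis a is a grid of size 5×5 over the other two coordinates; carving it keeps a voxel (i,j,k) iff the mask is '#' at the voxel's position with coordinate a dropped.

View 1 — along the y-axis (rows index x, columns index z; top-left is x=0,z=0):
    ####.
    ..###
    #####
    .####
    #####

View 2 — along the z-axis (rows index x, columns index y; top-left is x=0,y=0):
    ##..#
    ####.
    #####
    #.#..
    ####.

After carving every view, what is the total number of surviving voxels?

remaining voxels: 77

full grid |V| = 125
[1] y-view keeps 21 columns → grid now 105
[2] z-view keeps 18 columns → grid now 77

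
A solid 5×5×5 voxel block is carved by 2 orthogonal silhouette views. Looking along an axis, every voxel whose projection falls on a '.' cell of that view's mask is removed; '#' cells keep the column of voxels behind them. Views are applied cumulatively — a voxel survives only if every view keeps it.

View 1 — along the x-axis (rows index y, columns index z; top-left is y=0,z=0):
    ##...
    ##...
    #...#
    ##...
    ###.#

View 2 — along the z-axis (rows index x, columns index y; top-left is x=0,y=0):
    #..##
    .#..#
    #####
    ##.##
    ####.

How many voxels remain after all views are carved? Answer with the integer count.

start: 5×5×5 = 125 voxels
  1. axis=0 (YZ plane), |mask|=12  ⇒  voxels=60
  2. axis=2 (XY plane), |mask|=18  ⇒  voxels=44

|visual hull| = 44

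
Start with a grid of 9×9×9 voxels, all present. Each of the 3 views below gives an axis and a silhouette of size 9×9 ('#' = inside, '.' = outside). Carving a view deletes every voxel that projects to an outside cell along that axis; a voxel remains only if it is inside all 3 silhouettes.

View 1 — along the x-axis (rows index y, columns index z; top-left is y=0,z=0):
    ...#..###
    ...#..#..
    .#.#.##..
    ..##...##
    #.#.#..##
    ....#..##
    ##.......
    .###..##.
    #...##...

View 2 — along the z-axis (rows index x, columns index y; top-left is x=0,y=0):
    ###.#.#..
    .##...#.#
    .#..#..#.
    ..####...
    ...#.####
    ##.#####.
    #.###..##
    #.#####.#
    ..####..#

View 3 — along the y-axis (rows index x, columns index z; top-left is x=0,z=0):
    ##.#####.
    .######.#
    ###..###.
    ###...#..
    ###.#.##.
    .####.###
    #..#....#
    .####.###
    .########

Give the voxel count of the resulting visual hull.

|visual hull| = 117

start: 9×9×9 = 729 voxels
  1. axis=0 (YZ plane), |mask|=32  ⇒  voxels=288
  2. axis=2 (XY plane), |mask|=46  ⇒  voxels=167
  3. axis=1 (XZ plane), |mask|=55  ⇒  voxels=117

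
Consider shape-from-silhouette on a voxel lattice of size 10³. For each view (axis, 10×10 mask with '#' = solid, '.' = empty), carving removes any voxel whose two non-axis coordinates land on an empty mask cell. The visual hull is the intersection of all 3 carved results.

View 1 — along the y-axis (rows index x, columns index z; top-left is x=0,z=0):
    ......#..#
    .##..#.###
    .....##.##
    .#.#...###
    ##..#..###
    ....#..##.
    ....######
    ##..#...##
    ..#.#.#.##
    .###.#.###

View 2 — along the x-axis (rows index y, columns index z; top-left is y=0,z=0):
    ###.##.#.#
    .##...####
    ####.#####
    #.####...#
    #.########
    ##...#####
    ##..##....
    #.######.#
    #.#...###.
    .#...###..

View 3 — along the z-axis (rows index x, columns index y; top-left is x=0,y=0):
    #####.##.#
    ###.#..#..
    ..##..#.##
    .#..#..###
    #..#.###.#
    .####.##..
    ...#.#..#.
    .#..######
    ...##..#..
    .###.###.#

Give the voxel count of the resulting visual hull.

169 voxels

full grid |V| = 1000
[1] y-view keeps 49 columns → grid now 490
[2] x-view keeps 65 columns → grid now 316
[3] z-view keeps 55 columns → grid now 169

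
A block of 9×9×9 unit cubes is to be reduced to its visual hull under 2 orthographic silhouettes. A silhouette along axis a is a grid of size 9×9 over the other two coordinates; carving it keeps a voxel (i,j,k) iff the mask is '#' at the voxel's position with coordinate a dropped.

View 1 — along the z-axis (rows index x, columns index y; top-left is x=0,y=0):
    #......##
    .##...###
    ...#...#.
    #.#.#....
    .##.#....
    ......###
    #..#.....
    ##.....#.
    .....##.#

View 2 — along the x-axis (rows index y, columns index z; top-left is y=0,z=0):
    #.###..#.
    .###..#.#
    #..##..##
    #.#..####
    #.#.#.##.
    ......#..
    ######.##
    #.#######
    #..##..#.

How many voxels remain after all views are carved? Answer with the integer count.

|visual hull| = 153

initial block: 9^3 = 729
step 1: project along z, AND mask (27/81) → |grid| = 243
step 2: project along x, AND mask (47/81) → |grid| = 153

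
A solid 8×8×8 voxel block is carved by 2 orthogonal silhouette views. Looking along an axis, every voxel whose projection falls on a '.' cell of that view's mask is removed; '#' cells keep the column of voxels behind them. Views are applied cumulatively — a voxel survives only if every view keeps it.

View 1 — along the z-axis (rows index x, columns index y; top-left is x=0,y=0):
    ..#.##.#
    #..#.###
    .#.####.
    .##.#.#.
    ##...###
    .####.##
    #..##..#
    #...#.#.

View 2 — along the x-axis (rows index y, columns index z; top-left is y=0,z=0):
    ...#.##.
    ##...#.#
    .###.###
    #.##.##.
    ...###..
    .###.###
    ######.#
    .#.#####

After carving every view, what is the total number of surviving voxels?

start: 8×8×8 = 512 voxels
after view 1 [z-axis, 36 of 64 cells solid] → remaining = 288
after view 2 [x-axis, 40 of 64 cells solid] → remaining = 180

voxel count = 180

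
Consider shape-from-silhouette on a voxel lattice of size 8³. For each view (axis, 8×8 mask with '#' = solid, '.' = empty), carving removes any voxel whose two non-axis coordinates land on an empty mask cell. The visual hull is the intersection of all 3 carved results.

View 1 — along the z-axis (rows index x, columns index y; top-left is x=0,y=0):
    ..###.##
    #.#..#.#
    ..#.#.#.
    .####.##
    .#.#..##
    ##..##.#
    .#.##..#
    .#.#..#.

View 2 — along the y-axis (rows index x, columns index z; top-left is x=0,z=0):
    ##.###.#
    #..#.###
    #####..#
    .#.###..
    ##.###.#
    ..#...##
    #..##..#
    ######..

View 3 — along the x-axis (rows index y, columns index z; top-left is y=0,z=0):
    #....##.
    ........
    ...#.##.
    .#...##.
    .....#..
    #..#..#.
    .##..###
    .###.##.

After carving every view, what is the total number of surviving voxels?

full grid |V| = 512
after view 1 [z-axis, 34 of 64 cells solid] → remaining = 272
after view 2 [y-axis, 40 of 64 cells solid] → remaining = 165
after view 3 [x-axis, 23 of 64 cells solid] → remaining = 55

voxel count = 55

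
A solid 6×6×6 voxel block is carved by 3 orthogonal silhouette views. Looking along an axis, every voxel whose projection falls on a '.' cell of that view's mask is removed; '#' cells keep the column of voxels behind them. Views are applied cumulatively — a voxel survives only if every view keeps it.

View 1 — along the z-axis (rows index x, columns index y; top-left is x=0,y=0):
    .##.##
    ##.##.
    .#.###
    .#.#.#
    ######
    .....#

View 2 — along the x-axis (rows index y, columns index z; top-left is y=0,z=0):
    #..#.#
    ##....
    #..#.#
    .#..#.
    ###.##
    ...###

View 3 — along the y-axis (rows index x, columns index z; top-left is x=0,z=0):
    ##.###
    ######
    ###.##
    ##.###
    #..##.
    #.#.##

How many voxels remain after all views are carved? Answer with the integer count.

54 voxels

before carving: 216 voxels (6×6×6)
[1] z-view keeps 22 columns → grid now 132
[2] x-view keeps 18 columns → grid now 65
[3] y-view keeps 28 columns → grid now 54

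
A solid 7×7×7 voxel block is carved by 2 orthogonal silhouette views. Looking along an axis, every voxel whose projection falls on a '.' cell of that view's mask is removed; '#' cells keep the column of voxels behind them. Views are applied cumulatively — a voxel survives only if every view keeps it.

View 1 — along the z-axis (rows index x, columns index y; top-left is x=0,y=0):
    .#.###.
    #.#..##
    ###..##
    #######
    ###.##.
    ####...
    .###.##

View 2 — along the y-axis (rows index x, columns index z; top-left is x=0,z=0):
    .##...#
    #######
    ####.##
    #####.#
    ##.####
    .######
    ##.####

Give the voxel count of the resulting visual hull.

before carving: 343 voxels (7×7×7)
carve view 1 (along z, XY-mask fill 34/49): 238 voxels remain
carve view 2 (along y, XZ-mask fill 40/49): 196 voxels remain

remaining voxels: 196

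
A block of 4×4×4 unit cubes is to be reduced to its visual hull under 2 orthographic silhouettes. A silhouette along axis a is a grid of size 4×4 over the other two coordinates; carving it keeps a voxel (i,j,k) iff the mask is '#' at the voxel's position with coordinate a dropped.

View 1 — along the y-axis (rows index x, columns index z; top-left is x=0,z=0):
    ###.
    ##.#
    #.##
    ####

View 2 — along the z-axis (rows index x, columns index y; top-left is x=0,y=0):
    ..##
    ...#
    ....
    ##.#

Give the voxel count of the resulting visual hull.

initial block: 4^3 = 64
step 1: project along y, AND mask (13/16) → |grid| = 52
step 2: project along z, AND mask (6/16) → |grid| = 21

21 voxels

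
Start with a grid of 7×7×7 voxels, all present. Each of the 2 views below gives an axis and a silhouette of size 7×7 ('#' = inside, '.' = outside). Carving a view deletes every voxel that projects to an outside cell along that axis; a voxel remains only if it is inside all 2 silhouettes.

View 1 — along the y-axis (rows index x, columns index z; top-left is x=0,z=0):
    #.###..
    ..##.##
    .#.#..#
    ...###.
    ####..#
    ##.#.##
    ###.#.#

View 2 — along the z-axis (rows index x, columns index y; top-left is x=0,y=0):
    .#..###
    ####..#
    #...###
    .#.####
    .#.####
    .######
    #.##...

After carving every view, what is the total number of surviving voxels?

|visual hull| = 133

initial block: 7^3 = 343
carve view 1 (along y, XZ-mask fill 29/49): 203 voxels remain
carve view 2 (along z, XY-mask fill 32/49): 133 voxels remain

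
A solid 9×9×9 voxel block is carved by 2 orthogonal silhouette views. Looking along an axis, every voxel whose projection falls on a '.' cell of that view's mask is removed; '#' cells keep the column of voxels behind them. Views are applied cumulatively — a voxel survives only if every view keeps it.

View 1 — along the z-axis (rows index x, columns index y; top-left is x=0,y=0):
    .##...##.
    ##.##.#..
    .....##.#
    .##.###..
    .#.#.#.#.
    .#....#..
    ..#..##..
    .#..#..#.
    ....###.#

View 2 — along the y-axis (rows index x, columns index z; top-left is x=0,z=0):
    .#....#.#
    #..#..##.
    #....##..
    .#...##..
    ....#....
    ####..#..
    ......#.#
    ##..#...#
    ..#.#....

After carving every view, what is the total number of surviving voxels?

full grid |V| = 729
after view 1 [z-axis, 33 of 81 cells solid] → remaining = 297
after view 2 [y-axis, 27 of 81 cells solid] → remaining = 96

96 voxels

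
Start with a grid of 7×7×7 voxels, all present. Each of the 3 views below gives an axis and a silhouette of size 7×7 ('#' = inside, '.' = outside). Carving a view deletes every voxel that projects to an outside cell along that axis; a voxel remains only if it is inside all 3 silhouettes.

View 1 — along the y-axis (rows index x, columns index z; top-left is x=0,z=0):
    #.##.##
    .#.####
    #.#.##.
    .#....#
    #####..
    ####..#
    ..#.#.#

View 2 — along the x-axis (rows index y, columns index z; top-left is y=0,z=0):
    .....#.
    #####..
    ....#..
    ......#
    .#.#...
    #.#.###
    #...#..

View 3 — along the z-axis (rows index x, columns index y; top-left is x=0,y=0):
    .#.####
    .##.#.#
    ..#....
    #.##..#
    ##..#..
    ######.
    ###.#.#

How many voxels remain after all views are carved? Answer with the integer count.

40 voxels

initial block: 7^3 = 343
V1 y: intersect with XZ mask (29 set) -- 203 left
V2 x: intersect with YZ mask (17 set) -- 70 left
V3 z: intersect with XY mask (28 set) -- 40 left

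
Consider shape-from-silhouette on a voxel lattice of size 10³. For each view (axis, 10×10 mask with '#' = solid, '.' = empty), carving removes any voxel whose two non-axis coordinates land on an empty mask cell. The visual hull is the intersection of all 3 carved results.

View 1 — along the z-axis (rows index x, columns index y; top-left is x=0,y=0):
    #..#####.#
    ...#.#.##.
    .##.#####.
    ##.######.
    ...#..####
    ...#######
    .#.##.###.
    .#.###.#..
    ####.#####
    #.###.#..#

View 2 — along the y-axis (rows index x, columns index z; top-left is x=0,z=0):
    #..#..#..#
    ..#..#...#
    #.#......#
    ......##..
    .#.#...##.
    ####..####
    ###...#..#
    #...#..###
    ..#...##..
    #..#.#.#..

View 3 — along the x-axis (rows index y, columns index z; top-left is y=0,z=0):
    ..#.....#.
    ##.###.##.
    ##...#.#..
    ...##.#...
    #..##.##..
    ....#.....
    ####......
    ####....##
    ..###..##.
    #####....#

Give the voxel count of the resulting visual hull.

start: 10×10×10 = 1000 voxels
V1 z: intersect with XY mask (64 set) -- 640 left
V2 y: intersect with XZ mask (41 set) -- 259 left
V3 x: intersect with YZ mask (43 set) -- 111 left

remaining voxels: 111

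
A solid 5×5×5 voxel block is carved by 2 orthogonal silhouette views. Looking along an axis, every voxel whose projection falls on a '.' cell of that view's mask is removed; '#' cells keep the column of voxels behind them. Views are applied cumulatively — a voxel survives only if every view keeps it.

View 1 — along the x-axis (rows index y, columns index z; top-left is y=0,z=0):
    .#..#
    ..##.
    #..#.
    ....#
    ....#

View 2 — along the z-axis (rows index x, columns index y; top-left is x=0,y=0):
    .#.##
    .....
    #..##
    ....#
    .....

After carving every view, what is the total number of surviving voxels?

full grid |V| = 125
  1. axis=0 (YZ plane), |mask|=8  ⇒  voxels=40
  2. axis=2 (XY plane), |mask|=7  ⇒  voxels=9

9 voxels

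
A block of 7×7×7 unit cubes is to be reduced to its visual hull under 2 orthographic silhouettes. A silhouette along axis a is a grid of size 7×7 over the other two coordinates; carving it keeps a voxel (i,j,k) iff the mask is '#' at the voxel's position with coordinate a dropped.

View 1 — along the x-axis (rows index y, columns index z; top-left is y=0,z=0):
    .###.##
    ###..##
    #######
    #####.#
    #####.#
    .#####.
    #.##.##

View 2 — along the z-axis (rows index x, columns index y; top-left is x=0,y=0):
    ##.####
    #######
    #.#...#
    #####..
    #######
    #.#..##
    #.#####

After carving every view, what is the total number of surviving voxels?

|visual hull| = 212

full grid |V| = 343
after view 1 [x-axis, 39 of 49 cells solid] → remaining = 273
after view 2 [z-axis, 38 of 49 cells solid] → remaining = 212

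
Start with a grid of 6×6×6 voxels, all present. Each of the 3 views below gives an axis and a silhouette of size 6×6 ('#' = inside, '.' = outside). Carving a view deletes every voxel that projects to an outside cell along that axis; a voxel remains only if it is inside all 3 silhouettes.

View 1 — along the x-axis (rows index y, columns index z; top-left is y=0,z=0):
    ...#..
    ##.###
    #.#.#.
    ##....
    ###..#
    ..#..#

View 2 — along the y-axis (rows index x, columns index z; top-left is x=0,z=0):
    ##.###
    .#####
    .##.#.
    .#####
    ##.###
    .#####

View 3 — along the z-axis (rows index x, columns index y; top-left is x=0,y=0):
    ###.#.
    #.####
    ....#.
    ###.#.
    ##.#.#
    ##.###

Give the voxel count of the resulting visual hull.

voxel count = 52

start: 6×6×6 = 216 voxels
step 1: project along x, AND mask (17/36) → |grid| = 102
step 2: project along y, AND mask (28/36) → |grid| = 75
step 3: project along z, AND mask (23/36) → |grid| = 52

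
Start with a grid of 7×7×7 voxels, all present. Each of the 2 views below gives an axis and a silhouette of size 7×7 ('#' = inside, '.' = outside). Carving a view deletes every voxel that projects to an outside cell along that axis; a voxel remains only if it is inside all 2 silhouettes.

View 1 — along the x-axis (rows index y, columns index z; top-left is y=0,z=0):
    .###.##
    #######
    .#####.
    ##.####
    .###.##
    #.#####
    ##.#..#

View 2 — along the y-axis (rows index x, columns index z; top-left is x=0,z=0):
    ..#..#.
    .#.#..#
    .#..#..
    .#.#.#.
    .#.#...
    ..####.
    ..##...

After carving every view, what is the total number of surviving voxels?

106 voxels

full grid |V| = 343
carve view 1 (along x, YZ-mask fill 38/49): 266 voxels remain
carve view 2 (along y, XZ-mask fill 18/49): 106 voxels remain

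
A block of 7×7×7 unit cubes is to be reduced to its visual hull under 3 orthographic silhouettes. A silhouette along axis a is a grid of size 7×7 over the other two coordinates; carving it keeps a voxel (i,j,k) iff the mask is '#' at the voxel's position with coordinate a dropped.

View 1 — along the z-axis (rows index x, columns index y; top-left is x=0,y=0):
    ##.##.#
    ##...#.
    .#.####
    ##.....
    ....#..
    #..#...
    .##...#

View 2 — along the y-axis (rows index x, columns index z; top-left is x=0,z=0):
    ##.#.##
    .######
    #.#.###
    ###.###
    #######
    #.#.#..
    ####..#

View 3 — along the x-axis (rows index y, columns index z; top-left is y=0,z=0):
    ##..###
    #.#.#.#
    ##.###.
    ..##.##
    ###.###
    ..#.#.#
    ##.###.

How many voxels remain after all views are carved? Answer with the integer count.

72 voxels

full grid |V| = 343
V1 z: intersect with XY mask (21 set) -- 147 left
V2 y: intersect with XZ mask (37 set) -- 108 left
V3 x: intersect with YZ mask (32 set) -- 72 left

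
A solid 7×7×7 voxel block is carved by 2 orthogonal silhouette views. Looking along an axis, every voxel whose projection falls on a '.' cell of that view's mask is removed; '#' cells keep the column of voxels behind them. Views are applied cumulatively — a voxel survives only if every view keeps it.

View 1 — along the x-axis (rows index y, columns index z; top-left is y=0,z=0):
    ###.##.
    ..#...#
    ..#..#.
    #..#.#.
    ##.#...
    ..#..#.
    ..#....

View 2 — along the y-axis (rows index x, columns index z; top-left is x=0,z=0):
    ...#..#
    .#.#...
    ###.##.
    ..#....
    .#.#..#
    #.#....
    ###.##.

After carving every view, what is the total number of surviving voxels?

before carving: 343 voxels (7×7×7)
carve view 1 (along x, YZ-mask fill 18/49): 126 voxels remain
carve view 2 (along y, XZ-mask fill 20/49): 55 voxels remain

|visual hull| = 55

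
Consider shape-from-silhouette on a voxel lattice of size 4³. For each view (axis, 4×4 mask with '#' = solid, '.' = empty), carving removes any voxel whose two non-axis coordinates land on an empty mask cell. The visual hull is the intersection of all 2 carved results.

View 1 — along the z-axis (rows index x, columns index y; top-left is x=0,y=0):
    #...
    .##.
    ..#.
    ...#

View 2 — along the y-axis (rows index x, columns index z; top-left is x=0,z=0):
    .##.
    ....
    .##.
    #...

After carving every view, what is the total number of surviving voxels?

remaining voxels: 5

before carving: 64 voxels (4×4×4)
  1. axis=2 (XY plane), |mask|=5  ⇒  voxels=20
  2. axis=1 (XZ plane), |mask|=5  ⇒  voxels=5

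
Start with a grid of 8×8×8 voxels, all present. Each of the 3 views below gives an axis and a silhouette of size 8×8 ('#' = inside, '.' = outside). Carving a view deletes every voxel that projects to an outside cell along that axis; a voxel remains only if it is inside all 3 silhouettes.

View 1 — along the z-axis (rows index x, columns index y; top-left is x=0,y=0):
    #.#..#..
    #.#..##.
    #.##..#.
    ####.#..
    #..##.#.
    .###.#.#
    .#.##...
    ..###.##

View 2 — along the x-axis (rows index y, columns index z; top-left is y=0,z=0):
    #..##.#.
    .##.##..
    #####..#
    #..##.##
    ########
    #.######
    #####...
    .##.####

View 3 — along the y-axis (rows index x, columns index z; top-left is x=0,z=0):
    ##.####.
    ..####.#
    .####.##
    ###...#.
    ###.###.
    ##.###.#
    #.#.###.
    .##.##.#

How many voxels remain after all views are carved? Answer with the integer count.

initial block: 8^3 = 512
  1. axis=2 (XY plane), |mask|=33  ⇒  voxels=264
  2. axis=0 (YZ plane), |mask|=45  ⇒  voxels=182
  3. axis=1 (XZ plane), |mask|=43  ⇒  voxels=122

voxel count = 122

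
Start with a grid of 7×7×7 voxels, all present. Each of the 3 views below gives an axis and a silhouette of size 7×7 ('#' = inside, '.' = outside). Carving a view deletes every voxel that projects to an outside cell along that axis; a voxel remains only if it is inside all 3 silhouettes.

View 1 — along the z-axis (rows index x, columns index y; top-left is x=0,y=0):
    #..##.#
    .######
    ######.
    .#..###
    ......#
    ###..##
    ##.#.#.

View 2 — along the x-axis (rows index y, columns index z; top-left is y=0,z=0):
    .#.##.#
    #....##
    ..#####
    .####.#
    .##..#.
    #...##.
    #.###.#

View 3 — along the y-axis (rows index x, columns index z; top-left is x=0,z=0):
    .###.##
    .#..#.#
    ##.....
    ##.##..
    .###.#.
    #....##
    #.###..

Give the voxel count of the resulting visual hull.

55 voxels

before carving: 343 voxels (7×7×7)
carve view 1 (along z, XY-mask fill 30/49): 210 voxels remain
carve view 2 (along x, YZ-mask fill 28/49): 118 voxels remain
carve view 3 (along y, XZ-mask fill 25/49): 55 voxels remain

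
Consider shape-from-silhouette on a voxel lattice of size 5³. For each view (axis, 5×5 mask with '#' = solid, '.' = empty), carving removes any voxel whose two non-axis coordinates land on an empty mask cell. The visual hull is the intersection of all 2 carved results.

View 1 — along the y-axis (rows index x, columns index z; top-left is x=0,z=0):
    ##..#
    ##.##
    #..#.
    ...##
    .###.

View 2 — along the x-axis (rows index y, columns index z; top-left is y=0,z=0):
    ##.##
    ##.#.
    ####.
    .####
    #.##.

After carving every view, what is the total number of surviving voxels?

start: 5×5×5 = 125 voxels
carve view 1 (along y, XZ-mask fill 14/25): 70 voxels remain
carve view 2 (along x, YZ-mask fill 18/25): 53 voxels remain

|visual hull| = 53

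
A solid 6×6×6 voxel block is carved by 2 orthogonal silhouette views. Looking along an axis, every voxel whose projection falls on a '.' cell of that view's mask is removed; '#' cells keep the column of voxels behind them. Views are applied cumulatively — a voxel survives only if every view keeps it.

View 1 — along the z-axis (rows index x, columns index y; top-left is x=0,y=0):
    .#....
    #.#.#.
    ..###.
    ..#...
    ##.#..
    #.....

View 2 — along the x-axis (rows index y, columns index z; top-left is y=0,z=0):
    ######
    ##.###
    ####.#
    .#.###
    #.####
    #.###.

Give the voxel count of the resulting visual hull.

start: 6×6×6 = 216 voxels
after view 1 [z-axis, 12 of 36 cells solid] → remaining = 72
after view 2 [x-axis, 29 of 36 cells solid] → remaining = 61

|visual hull| = 61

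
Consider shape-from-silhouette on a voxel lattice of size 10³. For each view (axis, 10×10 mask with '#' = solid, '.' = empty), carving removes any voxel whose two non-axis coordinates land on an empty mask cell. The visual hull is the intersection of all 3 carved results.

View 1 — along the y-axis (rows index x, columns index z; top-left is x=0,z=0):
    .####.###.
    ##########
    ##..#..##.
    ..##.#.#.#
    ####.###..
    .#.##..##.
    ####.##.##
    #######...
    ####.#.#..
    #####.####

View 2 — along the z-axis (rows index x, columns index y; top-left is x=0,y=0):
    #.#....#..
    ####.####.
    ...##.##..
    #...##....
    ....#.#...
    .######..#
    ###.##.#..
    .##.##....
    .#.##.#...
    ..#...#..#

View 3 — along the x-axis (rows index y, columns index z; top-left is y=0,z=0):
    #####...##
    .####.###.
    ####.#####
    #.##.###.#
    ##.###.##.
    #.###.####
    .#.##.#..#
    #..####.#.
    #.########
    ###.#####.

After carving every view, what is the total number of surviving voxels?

remaining voxels: 222

before carving: 1000 voxels (10×10×10)
step 1: project along y, AND mask (69/100) → |grid| = 690
step 2: project along z, AND mask (44/100) → |grid| = 312
step 3: project along x, AND mask (73/100) → |grid| = 222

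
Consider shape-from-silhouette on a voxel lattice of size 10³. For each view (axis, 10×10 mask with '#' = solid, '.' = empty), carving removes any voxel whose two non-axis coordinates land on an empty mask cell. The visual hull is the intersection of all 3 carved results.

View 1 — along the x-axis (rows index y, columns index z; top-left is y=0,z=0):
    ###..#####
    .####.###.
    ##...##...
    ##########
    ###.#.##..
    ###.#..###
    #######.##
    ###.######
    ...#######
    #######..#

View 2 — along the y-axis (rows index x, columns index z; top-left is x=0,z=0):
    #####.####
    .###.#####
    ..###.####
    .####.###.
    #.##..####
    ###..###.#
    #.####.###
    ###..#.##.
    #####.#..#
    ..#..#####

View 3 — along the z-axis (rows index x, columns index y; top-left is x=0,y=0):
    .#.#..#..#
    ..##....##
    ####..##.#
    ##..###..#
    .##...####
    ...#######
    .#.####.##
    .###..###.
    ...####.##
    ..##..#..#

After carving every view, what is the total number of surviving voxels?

313 voxels

start: 10×10×10 = 1000 voxels
  1. axis=0 (YZ plane), |mask|=75  ⇒  voxels=750
  2. axis=1 (XZ plane), |mask|=72  ⇒  voxels=539
  3. axis=2 (XY plane), |mask|=57  ⇒  voxels=313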